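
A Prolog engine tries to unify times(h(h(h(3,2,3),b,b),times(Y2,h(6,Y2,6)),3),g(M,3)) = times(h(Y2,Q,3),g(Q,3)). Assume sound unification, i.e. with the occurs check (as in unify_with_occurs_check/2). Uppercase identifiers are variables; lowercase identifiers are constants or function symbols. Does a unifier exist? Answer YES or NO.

YES

Decompose times/2: h(h(h(3,2,3),b,b),times(Y2,h(6,Y2,6)),3) = h(Y2,Q,3),  g(M,3) = g(Q,3).
Decompose h/3: h(h(3,2,3),b,b) = Y2,  times(Y2,h(6,Y2,6)) = Q,  3 = 3.
Bind Y2 := h(h(3,2,3),b,b); substituting into the one remaining equation that mentions Y2 gives: times(h(h(3,2,3),b,b),h(6,h(h(3,2,3),b,b),6)) = Q.
Bind Q := times(h(h(3,2,3),b,b),h(6,h(h(3,2,3),b,b),6)); substituting into the one remaining equation that mentions Q gives: g(M,3) = g(times(h(h(3,2,3),b,b),h(6,h(h(3,2,3),b,b),6)),3).
Delete trivial equation 3 = 3.
Decompose g/2: M = times(h(h(3,2,3),b,b),h(6,h(h(3,2,3),b,b),6)),  3 = 3.
Bind M := times(h(h(3,2,3),b,b),h(6,h(h(3,2,3),b,b),6)); no other remaining equation mentions M.
Delete trivial equation 3 = 3.
No equations remain and no clash or occurs-check failure arose, so a unifier exists.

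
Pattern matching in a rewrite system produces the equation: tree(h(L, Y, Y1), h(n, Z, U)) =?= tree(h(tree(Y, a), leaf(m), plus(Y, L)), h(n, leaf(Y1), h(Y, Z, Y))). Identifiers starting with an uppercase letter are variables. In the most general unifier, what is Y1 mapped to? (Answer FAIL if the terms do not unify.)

Decompose tree/2: h(L, Y, Y1) =?= h(tree(Y, a), leaf(m), plus(Y, L)),  h(n, Z, U) =?= h(n, leaf(Y1), h(Y, Z, Y)).
Decompose h/3: L =?= tree(Y, a),  Y =?= leaf(m),  Y1 =?= plus(Y, L).
Bind L := tree(Y, a); substituting into the one remaining equation that mentions L gives: Y1 =?= plus(Y, tree(Y, a)).
Bind Y := leaf(m); substituting into the remaining equations gives: Y1 =?= plus(leaf(m), tree(leaf(m), a)),  h(n, Z, U) =?= h(n, leaf(Y1), h(leaf(m), Z, leaf(m))). Substituting into the earlier binding gives L := tree(leaf(m), a).
Bind Y1 := plus(leaf(m), tree(leaf(m), a)); substituting into the remaining equation gives: h(n, Z, U) =?= h(n, leaf(plus(leaf(m), tree(leaf(m), a))), h(leaf(m), Z, leaf(m))).
Decompose h/3: n =?= n,  Z =?= leaf(plus(leaf(m), tree(leaf(m), a))),  U =?= h(leaf(m), Z, leaf(m)).
Delete trivial equation n =?= n.
Bind Z := leaf(plus(leaf(m), tree(leaf(m), a))); substituting into the remaining equation gives: U =?= h(leaf(m), leaf(plus(leaf(m), tree(leaf(m), a))), leaf(m)).
Bind U := h(leaf(m), leaf(plus(leaf(m), tree(leaf(m), a))), leaf(m)).
MGU = { L := tree(leaf(m), a), Y := leaf(m), Y1 := plus(leaf(m), tree(leaf(m), a)), Z := leaf(plus(leaf(m), tree(leaf(m), a))), U := h(leaf(m), leaf(plus(leaf(m), tree(leaf(m), a))), leaf(m)) }, so Y1 := plus(leaf(m), tree(leaf(m), a)).

plus(leaf(m), tree(leaf(m), a))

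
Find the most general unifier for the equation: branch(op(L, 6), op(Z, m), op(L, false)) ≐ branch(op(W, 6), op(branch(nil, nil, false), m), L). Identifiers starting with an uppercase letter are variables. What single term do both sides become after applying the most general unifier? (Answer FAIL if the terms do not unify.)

FAIL

Decompose branch/3: op(L, 6) ≐ op(W, 6),  op(Z, m) ≐ op(branch(nil, nil, false), m),  op(L, false) ≐ L.
Decompose op/2: L ≐ W,  6 ≐ 6.
Bind L := W; substituting into the one remaining equation that mentions L gives: op(W, false) ≐ W.
Delete trivial equation 6 ≐ 6.
Decompose op/2: Z ≐ branch(nil, nil, false),  m ≐ m.
Bind Z := branch(nil, nil, false); no other remaining equation mentions Z.
Delete trivial equation m ≐ m.
Occurs check fails: W occurs in op(W, false); the equation W ≐ op(W, false) has no finite solution.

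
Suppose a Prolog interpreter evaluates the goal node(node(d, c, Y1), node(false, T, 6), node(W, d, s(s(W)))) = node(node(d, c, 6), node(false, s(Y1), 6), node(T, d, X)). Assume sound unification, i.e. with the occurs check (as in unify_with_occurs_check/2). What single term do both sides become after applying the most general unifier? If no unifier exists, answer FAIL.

Decompose node/3: node(d, c, Y1) = node(d, c, 6),  node(false, T, 6) = node(false, s(Y1), 6),  node(W, d, s(s(W))) = node(T, d, X).
Decompose node/3: d = d,  c = c,  Y1 = 6.
Delete trivial equation d = d.
Delete trivial equation c = c.
Bind Y1 := 6; substituting into the one remaining equation that mentions Y1 gives: node(false, T, 6) = node(false, s(6), 6).
Decompose node/3: false = false,  T = s(6),  6 = 6.
Delete trivial equation false = false.
Bind T := s(6); substituting into the one remaining equation that mentions T gives: node(W, d, s(s(W))) = node(s(6), d, X).
Delete trivial equation 6 = 6.
Decompose node/3: W = s(6),  d = d,  s(s(W)) = X.
Bind W := s(6); substituting into the one remaining equation that mentions W gives: s(s(s(6))) = X.
Delete trivial equation d = d.
Bind X := s(s(s(6))).
Applying the MGU to either side gives node(node(d, c, 6), node(false, s(6), 6), node(s(6), d, s(s(s(6))))).

node(node(d, c, 6), node(false, s(6), 6), node(s(6), d, s(s(s(6)))))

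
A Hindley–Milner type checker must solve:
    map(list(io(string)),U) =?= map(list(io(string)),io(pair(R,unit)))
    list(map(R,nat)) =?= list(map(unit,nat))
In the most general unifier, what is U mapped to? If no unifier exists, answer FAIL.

io(pair(unit,unit))

Decompose map/2: list(io(string)) =?= list(io(string)),  U =?= io(pair(R,unit)).
Delete trivial equation list(io(string)) =?= list(io(string)).
Bind U := io(pair(R,unit)); no other remaining equation mentions U.
Decompose list/1: map(R,nat) =?= map(unit,nat).
Decompose map/2: R =?= unit,  nat =?= nat.
Bind R := unit; no other remaining equation mentions R. Substituting into the earlier binding gives U := io(pair(unit,unit)).
Delete trivial equation nat =?= nat.
MGU = { U := io(pair(unit,unit)), R := unit }, so U := io(pair(unit,unit)).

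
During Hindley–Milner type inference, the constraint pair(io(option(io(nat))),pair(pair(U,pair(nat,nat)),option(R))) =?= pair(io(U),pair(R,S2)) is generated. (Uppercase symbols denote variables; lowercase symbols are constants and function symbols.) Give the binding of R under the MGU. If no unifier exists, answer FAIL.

pair(option(io(nat)),pair(nat,nat))

Decompose pair/2: io(option(io(nat))) =?= io(U),  pair(pair(U,pair(nat,nat)),option(R)) =?= pair(R,S2).
Decompose io/1: option(io(nat)) =?= U.
Bind U := option(io(nat)); substituting into the remaining equation gives: pair(pair(option(io(nat)),pair(nat,nat)),option(R)) =?= pair(R,S2).
Decompose pair/2: pair(option(io(nat)),pair(nat,nat)) =?= R,  option(R) =?= S2.
Bind R := pair(option(io(nat)),pair(nat,nat)); substituting into the remaining equation gives: option(pair(option(io(nat)),pair(nat,nat))) =?= S2.
Bind S2 := option(pair(option(io(nat)),pair(nat,nat))).
MGU = { U ↦ option(io(nat)), R ↦ pair(option(io(nat)),pair(nat,nat)), S2 ↦ option(pair(option(io(nat)),pair(nat,nat))) }, so R ↦ pair(option(io(nat)),pair(nat,nat)).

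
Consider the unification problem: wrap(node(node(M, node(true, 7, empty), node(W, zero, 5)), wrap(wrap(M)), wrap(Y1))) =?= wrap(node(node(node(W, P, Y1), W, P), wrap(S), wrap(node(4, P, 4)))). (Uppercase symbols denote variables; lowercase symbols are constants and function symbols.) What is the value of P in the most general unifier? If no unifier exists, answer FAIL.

node(node(true, 7, empty), zero, 5)

Decompose wrap/1: node(node(M, node(true, 7, empty), node(W, zero, 5)), wrap(wrap(M)), wrap(Y1)) =?= node(node(node(W, P, Y1), W, P), wrap(S), wrap(node(4, P, 4))).
Decompose node/3: node(M, node(true, 7, empty), node(W, zero, 5)) =?= node(node(W, P, Y1), W, P),  wrap(wrap(M)) =?= wrap(S),  wrap(Y1) =?= wrap(node(4, P, 4)).
Decompose node/3: M =?= node(W, P, Y1),  node(true, 7, empty) =?= W,  node(W, zero, 5) =?= P.
Bind M := node(W, P, Y1); substituting into the one remaining equation that mentions M gives: wrap(wrap(node(W, P, Y1))) =?= wrap(S).
Bind W := node(true, 7, empty); substituting into the 2 remaining equations that mention W gives: node(node(true, 7, empty), zero, 5) =?= P,  wrap(wrap(node(node(true, 7, empty), P, Y1))) =?= wrap(S). Substituting into the earlier binding gives M := node(node(true, 7, empty), P, Y1).
Bind P := node(node(true, 7, empty), zero, 5); substituting into the remaining equations gives: wrap(wrap(node(node(true, 7, empty), node(node(true, 7, empty), zero, 5), Y1))) =?= wrap(S),  wrap(Y1) =?= wrap(node(4, node(node(true, 7, empty), zero, 5), 4)). Substituting into the earlier binding gives M := node(node(true, 7, empty), node(node(true, 7, empty), zero, 5), Y1).
Decompose wrap/1: wrap(node(node(true, 7, empty), node(node(true, 7, empty), zero, 5), Y1)) =?= S.
Bind S := wrap(node(node(true, 7, empty), node(node(true, 7, empty), zero, 5), Y1)); no other remaining equation mentions S.
Decompose wrap/1: Y1 =?= node(4, node(node(true, 7, empty), zero, 5), 4).
Bind Y1 := node(4, node(node(true, 7, empty), zero, 5), 4). Substituting into the earlier bindings gives M := node(node(true, 7, empty), node(node(true, 7, empty), zero, 5), node(4, node(node(true, 7, empty), zero, 5), 4)), S := wrap(node(node(true, 7, empty), node(node(true, 7, empty), zero, 5), node(4, node(node(true, 7, empty), zero, 5), 4))).
MGU = { M -> node(node(true, 7, empty), node(node(true, 7, empty), zero, 5), node(4, node(node(true, 7, empty), zero, 5), 4)), W -> node(true, 7, empty), P -> node(node(true, 7, empty), zero, 5), S -> wrap(node(node(true, 7, empty), node(node(true, 7, empty), zero, 5), node(4, node(node(true, 7, empty), zero, 5), 4))), Y1 -> node(4, node(node(true, 7, empty), zero, 5), 4) }, so P -> node(node(true, 7, empty), zero, 5).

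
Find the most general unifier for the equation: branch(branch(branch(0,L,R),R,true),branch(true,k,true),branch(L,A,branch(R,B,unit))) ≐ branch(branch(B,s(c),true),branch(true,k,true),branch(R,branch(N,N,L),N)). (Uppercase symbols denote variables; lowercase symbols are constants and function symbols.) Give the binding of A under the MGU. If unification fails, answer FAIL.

branch(branch(s(c),branch(0,s(c),s(c)),unit),branch(s(c),branch(0,s(c),s(c)),unit),s(c))

Decompose branch/3: branch(branch(0,L,R),R,true) ≐ branch(B,s(c),true),  branch(true,k,true) ≐ branch(true,k,true),  branch(L,A,branch(R,B,unit)) ≐ branch(R,branch(N,N,L),N).
Decompose branch/3: branch(0,L,R) ≐ B,  R ≐ s(c),  true ≐ true.
Bind B := branch(0,L,R); substituting into the one remaining equation that mentions B gives: branch(L,A,branch(R,branch(0,L,R),unit)) ≐ branch(R,branch(N,N,L),N).
Bind R := s(c); substituting into the one remaining equation that mentions R gives: branch(L,A,branch(s(c),branch(0,L,s(c)),unit)) ≐ branch(s(c),branch(N,N,L),N). Substituting into the earlier binding gives B := branch(0,L,s(c)).
Delete trivial equation true ≐ true.
Delete trivial equation branch(true,k,true) ≐ branch(true,k,true).
Decompose branch/3: L ≐ s(c),  A ≐ branch(N,N,L),  branch(s(c),branch(0,L,s(c)),unit) ≐ N.
Bind L := s(c); substituting into the remaining equations gives: A ≐ branch(N,N,s(c)),  branch(s(c),branch(0,s(c),s(c)),unit) ≐ N. Substituting into the earlier binding gives B := branch(0,s(c),s(c)).
Bind A := branch(N,N,s(c)); no other remaining equation mentions A.
Bind N := branch(s(c),branch(0,s(c),s(c)),unit). Substituting into the earlier binding gives A := branch(branch(s(c),branch(0,s(c),s(c)),unit),branch(s(c),branch(0,s(c),s(c)),unit),s(c)).
MGU = { B ↦ branch(0,s(c),s(c)), R ↦ s(c), L ↦ s(c), A ↦ branch(branch(s(c),branch(0,s(c),s(c)),unit),branch(s(c),branch(0,s(c),s(c)),unit),s(c)), N ↦ branch(s(c),branch(0,s(c),s(c)),unit) }, so A ↦ branch(branch(s(c),branch(0,s(c),s(c)),unit),branch(s(c),branch(0,s(c),s(c)),unit),s(c)).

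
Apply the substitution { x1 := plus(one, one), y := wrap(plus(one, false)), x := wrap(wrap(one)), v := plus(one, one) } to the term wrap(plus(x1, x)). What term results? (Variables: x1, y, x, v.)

Replace each occurrence of x1 with plus(one, one).
Replace each occurrence of x with wrap(wrap(one)).
Result: wrap(plus(plus(one, one), wrap(wrap(one)))).

wrap(plus(plus(one, one), wrap(wrap(one))))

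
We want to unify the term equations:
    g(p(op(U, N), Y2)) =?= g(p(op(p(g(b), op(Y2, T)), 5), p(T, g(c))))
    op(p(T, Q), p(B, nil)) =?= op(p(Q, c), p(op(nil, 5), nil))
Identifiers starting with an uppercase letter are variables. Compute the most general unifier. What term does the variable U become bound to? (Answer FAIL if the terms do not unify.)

Decompose g/1: p(op(U, N), Y2) =?= p(op(p(g(b), op(Y2, T)), 5), p(T, g(c))).
Decompose p/2: op(U, N) =?= op(p(g(b), op(Y2, T)), 5),  Y2 =?= p(T, g(c)).
Decompose op/2: U =?= p(g(b), op(Y2, T)),  N =?= 5.
Bind U := p(g(b), op(Y2, T)); no other remaining equation mentions U.
Bind N := 5; no other remaining equation mentions N.
Bind Y2 := p(T, g(c)); no other remaining equation mentions Y2. Substituting into the earlier binding gives U := p(g(b), op(p(T, g(c)), T)).
Decompose op/2: p(T, Q) =?= p(Q, c),  p(B, nil) =?= p(op(nil, 5), nil).
Decompose p/2: T =?= Q,  Q =?= c.
Bind T := Q; no other remaining equation mentions T. Substituting into the earlier bindings gives U := p(g(b), op(p(Q, g(c)), Q)), Y2 := p(Q, g(c)).
Bind Q := c; no other remaining equation mentions Q. Substituting into the earlier bindings gives U := p(g(b), op(p(c, g(c)), c)), Y2 := p(c, g(c)), T := c.
Decompose p/2: B =?= op(nil, 5),  nil =?= nil.
Bind B := op(nil, 5); no other remaining equation mentions B.
Delete trivial equation nil =?= nil.
MGU = { U := p(g(b), op(p(c, g(c)), c)), N := 5, Y2 := p(c, g(c)), T := c, Q := c, B := op(nil, 5) }, so U := p(g(b), op(p(c, g(c)), c)).

p(g(b), op(p(c, g(c)), c))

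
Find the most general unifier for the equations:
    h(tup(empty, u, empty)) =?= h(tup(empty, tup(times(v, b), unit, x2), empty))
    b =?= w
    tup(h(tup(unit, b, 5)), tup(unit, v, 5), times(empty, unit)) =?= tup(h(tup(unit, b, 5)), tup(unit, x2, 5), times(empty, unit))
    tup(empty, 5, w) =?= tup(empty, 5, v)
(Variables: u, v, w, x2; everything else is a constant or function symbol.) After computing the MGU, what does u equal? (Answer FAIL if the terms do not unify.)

tup(times(b, b), unit, b)

Decompose h/1: tup(empty, u, empty) =?= tup(empty, tup(times(v, b), unit, x2), empty).
Decompose tup/3: empty =?= empty,  u =?= tup(times(v, b), unit, x2),  empty =?= empty.
Delete trivial equation empty =?= empty.
Bind u := tup(times(v, b), unit, x2); no other remaining equation mentions u.
Delete trivial equation empty =?= empty.
Bind w := b; substituting into the one remaining equation that mentions w gives: tup(empty, 5, b) =?= tup(empty, 5, v).
Decompose tup/3: h(tup(unit, b, 5)) =?= h(tup(unit, b, 5)),  tup(unit, v, 5) =?= tup(unit, x2, 5),  times(empty, unit) =?= times(empty, unit).
Delete trivial equation h(tup(unit, b, 5)) =?= h(tup(unit, b, 5)).
Decompose tup/3: unit =?= unit,  v =?= x2,  5 =?= 5.
Delete trivial equation unit =?= unit.
Bind v := x2; substituting into the one remaining equation that mentions v gives: tup(empty, 5, b) =?= tup(empty, 5, x2). Substituting into the earlier binding gives u := tup(times(x2, b), unit, x2).
Delete trivial equation 5 =?= 5.
Delete trivial equation times(empty, unit) =?= times(empty, unit).
Decompose tup/3: empty =?= empty,  5 =?= 5,  b =?= x2.
Delete trivial equation empty =?= empty.
Delete trivial equation 5 =?= 5.
Bind x2 := b. Substituting into the earlier bindings gives u := tup(times(b, b), unit, b), v := b.
MGU = { u ↦ tup(times(b, b), unit, b), w ↦ b, v ↦ b, x2 ↦ b }, so u ↦ tup(times(b, b), unit, b).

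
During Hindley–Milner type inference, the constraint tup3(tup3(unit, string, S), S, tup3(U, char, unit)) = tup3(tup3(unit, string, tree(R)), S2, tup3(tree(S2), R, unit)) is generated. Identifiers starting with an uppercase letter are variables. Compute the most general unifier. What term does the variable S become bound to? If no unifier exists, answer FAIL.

tree(char)

Decompose tup3/3: tup3(unit, string, S) = tup3(unit, string, tree(R)),  S = S2,  tup3(U, char, unit) = tup3(tree(S2), R, unit).
Decompose tup3/3: unit = unit,  string = string,  S = tree(R).
Delete trivial equation unit = unit.
Delete trivial equation string = string.
Bind S := tree(R); substituting into the one remaining equation that mentions S gives: tree(R) = S2.
Bind S2 := tree(R); substituting into the remaining equation gives: tup3(U, char, unit) = tup3(tree(tree(R)), R, unit).
Decompose tup3/3: U = tree(tree(R)),  char = R,  unit = unit.
Bind U := tree(tree(R)); no other remaining equation mentions U.
Bind R := char; no other remaining equation mentions R. Substituting into the earlier bindings gives S := tree(char), S2 := tree(char), U := tree(tree(char)).
Delete trivial equation unit = unit.
MGU = { S ↦ tree(char), S2 ↦ tree(char), U ↦ tree(tree(char)), R ↦ char }, so S ↦ tree(char).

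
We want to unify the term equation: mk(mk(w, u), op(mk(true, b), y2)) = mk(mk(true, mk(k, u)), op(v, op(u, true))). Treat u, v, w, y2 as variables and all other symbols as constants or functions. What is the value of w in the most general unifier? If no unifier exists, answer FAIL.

Decompose mk/2: mk(w, u) = mk(true, mk(k, u)),  op(mk(true, b), y2) = op(v, op(u, true)).
Decompose mk/2: w = true,  u = mk(k, u).
Bind w := true; no other remaining equation mentions w.
Occurs check fails: u occurs in mk(k, u); the equation u = mk(k, u) has no finite solution.

FAIL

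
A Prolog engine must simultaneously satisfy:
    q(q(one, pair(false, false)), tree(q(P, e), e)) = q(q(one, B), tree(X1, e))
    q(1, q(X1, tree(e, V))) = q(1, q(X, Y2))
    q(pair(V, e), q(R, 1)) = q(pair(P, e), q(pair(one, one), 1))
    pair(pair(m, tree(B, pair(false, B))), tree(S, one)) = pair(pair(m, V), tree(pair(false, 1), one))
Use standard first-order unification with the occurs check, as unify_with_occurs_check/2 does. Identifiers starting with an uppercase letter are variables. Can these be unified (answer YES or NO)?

YES

Decompose q/2: q(one, pair(false, false)) = q(one, B),  tree(q(P, e), e) = tree(X1, e).
Decompose q/2: one = one,  pair(false, false) = B.
Delete trivial equation one = one.
Bind B := pair(false, false); substituting into the one remaining equation that mentions B gives: pair(pair(m, tree(pair(false, false), pair(false, pair(false, false)))), tree(S, one)) = pair(pair(m, V), tree(pair(false, 1), one)).
Decompose tree/2: q(P, e) = X1,  e = e.
Bind X1 := q(P, e); substituting into the one remaining equation that mentions X1 gives: q(1, q(q(P, e), tree(e, V))) = q(1, q(X, Y2)).
Delete trivial equation e = e.
Decompose q/2: 1 = 1,  q(q(P, e), tree(e, V)) = q(X, Y2).
Delete trivial equation 1 = 1.
Decompose q/2: q(P, e) = X,  tree(e, V) = Y2.
Bind X := q(P, e); no other remaining equation mentions X.
Bind Y2 := tree(e, V); no other remaining equation mentions Y2.
Decompose q/2: pair(V, e) = pair(P, e),  q(R, 1) = q(pair(one, one), 1).
Decompose pair/2: V = P,  e = e.
Bind V := P; substituting into the one remaining equation that mentions V gives: pair(pair(m, tree(pair(false, false), pair(false, pair(false, false)))), tree(S, one)) = pair(pair(m, P), tree(pair(false, 1), one)). Substituting into the earlier binding gives Y2 := tree(e, P).
Delete trivial equation e = e.
Decompose q/2: R = pair(one, one),  1 = 1.
Bind R := pair(one, one); no other remaining equation mentions R.
Delete trivial equation 1 = 1.
Decompose pair/2: pair(m, tree(pair(false, false), pair(false, pair(false, false)))) = pair(m, P),  tree(S, one) = tree(pair(false, 1), one).
Decompose pair/2: m = m,  tree(pair(false, false), pair(false, pair(false, false))) = P.
Delete trivial equation m = m.
Bind P := tree(pair(false, false), pair(false, pair(false, false))); no other remaining equation mentions P. Substituting into the earlier bindings gives X1 := q(tree(pair(false, false), pair(false, pair(false, false))), e), X := q(tree(pair(false, false), pair(false, pair(false, false))), e), Y2 := tree(e, tree(pair(false, false), pair(false, pair(false, false)))), V := tree(pair(false, false), pair(false, pair(false, false))).
Decompose tree/2: S = pair(false, 1),  one = one.
Bind S := pair(false, 1); no other remaining equation mentions S.
Delete trivial equation one = one.
No equations remain and no clash or occurs-check failure arose, so a unifier exists.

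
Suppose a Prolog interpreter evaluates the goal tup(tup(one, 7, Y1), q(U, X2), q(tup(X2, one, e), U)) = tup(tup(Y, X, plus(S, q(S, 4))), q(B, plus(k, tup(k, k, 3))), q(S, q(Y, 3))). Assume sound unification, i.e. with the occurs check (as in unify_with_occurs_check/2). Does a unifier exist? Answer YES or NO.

YES

Decompose tup/3: tup(one, 7, Y1) = tup(Y, X, plus(S, q(S, 4))),  q(U, X2) = q(B, plus(k, tup(k, k, 3))),  q(tup(X2, one, e), U) = q(S, q(Y, 3)).
Decompose tup/3: one = Y,  7 = X,  Y1 = plus(S, q(S, 4)).
Bind Y := one; substituting into the one remaining equation that mentions Y gives: q(tup(X2, one, e), U) = q(S, q(one, 3)).
Bind X := 7; no other remaining equation mentions X.
Bind Y1 := plus(S, q(S, 4)); no other remaining equation mentions Y1.
Decompose q/2: U = B,  X2 = plus(k, tup(k, k, 3)).
Bind U := B; substituting into the one remaining equation that mentions U gives: q(tup(X2, one, e), B) = q(S, q(one, 3)).
Bind X2 := plus(k, tup(k, k, 3)); substituting into the remaining equation gives: q(tup(plus(k, tup(k, k, 3)), one, e), B) = q(S, q(one, 3)).
Decompose q/2: tup(plus(k, tup(k, k, 3)), one, e) = S,  B = q(one, 3).
Bind S := tup(plus(k, tup(k, k, 3)), one, e); no other remaining equation mentions S. Substituting into the earlier binding gives Y1 := plus(tup(plus(k, tup(k, k, 3)), one, e), q(tup(plus(k, tup(k, k, 3)), one, e), 4)).
Bind B := q(one, 3). Substituting into the earlier binding gives U := q(one, 3).
No equations remain and no clash or occurs-check failure arose, so a unifier exists.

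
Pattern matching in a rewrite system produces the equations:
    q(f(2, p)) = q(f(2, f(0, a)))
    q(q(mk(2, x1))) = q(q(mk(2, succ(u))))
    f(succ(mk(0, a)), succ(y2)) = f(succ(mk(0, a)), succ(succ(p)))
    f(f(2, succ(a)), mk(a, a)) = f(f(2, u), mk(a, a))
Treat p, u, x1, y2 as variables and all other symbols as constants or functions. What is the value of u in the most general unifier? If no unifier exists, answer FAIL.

succ(a)

Decompose q/1: f(2, p) = f(2, f(0, a)).
Decompose f/2: 2 = 2,  p = f(0, a).
Delete trivial equation 2 = 2.
Bind p := f(0, a); substituting into the one remaining equation that mentions p gives: f(succ(mk(0, a)), succ(y2)) = f(succ(mk(0, a)), succ(succ(f(0, a)))).
Decompose q/1: q(mk(2, x1)) = q(mk(2, succ(u))).
Decompose q/1: mk(2, x1) = mk(2, succ(u)).
Decompose mk/2: 2 = 2,  x1 = succ(u).
Delete trivial equation 2 = 2.
Bind x1 := succ(u); no other remaining equation mentions x1.
Decompose f/2: succ(mk(0, a)) = succ(mk(0, a)),  succ(y2) = succ(succ(f(0, a))).
Delete trivial equation succ(mk(0, a)) = succ(mk(0, a)).
Decompose succ/1: y2 = succ(f(0, a)).
Bind y2 := succ(f(0, a)); no other remaining equation mentions y2.
Decompose f/2: f(2, succ(a)) = f(2, u),  mk(a, a) = mk(a, a).
Decompose f/2: 2 = 2,  succ(a) = u.
Delete trivial equation 2 = 2.
Bind u := succ(a); no other remaining equation mentions u. Substituting into the earlier binding gives x1 := succ(succ(a)).
Delete trivial equation mk(a, a) = mk(a, a).
MGU = { p := f(0, a), x1 := succ(succ(a)), y2 := succ(f(0, a)), u := succ(a) }, so u := succ(a).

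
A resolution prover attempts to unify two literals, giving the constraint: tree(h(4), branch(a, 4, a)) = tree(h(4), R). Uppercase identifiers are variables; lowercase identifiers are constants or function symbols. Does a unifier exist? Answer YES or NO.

Decompose tree/2: h(4) = h(4),  branch(a, 4, a) = R.
Delete trivial equation h(4) = h(4).
Bind R := branch(a, 4, a).
No equations remain and no clash or occurs-check failure arose, so a unifier exists.

YES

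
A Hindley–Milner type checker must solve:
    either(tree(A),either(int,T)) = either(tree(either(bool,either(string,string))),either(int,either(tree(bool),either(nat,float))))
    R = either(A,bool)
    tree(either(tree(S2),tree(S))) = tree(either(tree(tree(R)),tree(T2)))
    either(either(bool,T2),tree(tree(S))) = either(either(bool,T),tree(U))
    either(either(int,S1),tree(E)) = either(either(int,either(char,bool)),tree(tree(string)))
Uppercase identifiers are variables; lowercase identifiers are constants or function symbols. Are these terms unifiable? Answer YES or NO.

Decompose either/2: tree(A) = tree(either(bool,either(string,string))),  either(int,T) = either(int,either(tree(bool),either(nat,float))).
Decompose tree/1: A = either(bool,either(string,string)).
Bind A := either(bool,either(string,string)); substituting into the one remaining equation that mentions A gives: R = either(either(bool,either(string,string)),bool).
Decompose either/2: int = int,  T = either(tree(bool),either(nat,float)).
Delete trivial equation int = int.
Bind T := either(tree(bool),either(nat,float)); substituting into the one remaining equation that mentions T gives: either(either(bool,T2),tree(tree(S))) = either(either(bool,either(tree(bool),either(nat,float))),tree(U)).
Bind R := either(either(bool,either(string,string)),bool); substituting into the one remaining equation that mentions R gives: tree(either(tree(S2),tree(S))) = tree(either(tree(tree(either(either(bool,either(string,string)),bool))),tree(T2))).
Decompose tree/1: either(tree(S2),tree(S)) = either(tree(tree(either(either(bool,either(string,string)),bool))),tree(T2)).
Decompose either/2: tree(S2) = tree(tree(either(either(bool,either(string,string)),bool))),  tree(S) = tree(T2).
Decompose tree/1: S2 = tree(either(either(bool,either(string,string)),bool)).
Bind S2 := tree(either(either(bool,either(string,string)),bool)); no other remaining equation mentions S2.
Decompose tree/1: S = T2.
Bind S := T2; substituting into the one remaining equation that mentions S gives: either(either(bool,T2),tree(tree(T2))) = either(either(bool,either(tree(bool),either(nat,float))),tree(U)).
Decompose either/2: either(bool,T2) = either(bool,either(tree(bool),either(nat,float))),  tree(tree(T2)) = tree(U).
Decompose either/2: bool = bool,  T2 = either(tree(bool),either(nat,float)).
Delete trivial equation bool = bool.
Bind T2 := either(tree(bool),either(nat,float)); substituting into the one remaining equation that mentions T2 gives: tree(tree(either(tree(bool),either(nat,float)))) = tree(U). Substituting into the earlier binding gives S := either(tree(bool),either(nat,float)).
Decompose tree/1: tree(either(tree(bool),either(nat,float))) = U.
Bind U := tree(either(tree(bool),either(nat,float))); no other remaining equation mentions U.
Decompose either/2: either(int,S1) = either(int,either(char,bool)),  tree(E) = tree(tree(string)).
Decompose either/2: int = int,  S1 = either(char,bool).
Delete trivial equation int = int.
Bind S1 := either(char,bool); no other remaining equation mentions S1.
Decompose tree/1: E = tree(string).
Bind E := tree(string).
No equations remain and no clash or occurs-check failure arose, so a unifier exists.

YES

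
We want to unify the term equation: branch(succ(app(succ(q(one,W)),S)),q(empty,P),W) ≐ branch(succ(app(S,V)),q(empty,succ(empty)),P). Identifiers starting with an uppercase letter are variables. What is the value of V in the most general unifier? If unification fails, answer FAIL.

succ(q(one,succ(empty)))

Decompose branch/3: succ(app(succ(q(one,W)),S)) ≐ succ(app(S,V)),  q(empty,P) ≐ q(empty,succ(empty)),  W ≐ P.
Decompose succ/1: app(succ(q(one,W)),S) ≐ app(S,V).
Decompose app/2: succ(q(one,W)) ≐ S,  S ≐ V.
Bind S := succ(q(one,W)); substituting into the one remaining equation that mentions S gives: succ(q(one,W)) ≐ V.
Bind V := succ(q(one,W)); no other remaining equation mentions V.
Decompose q/2: empty ≐ empty,  P ≐ succ(empty).
Delete trivial equation empty ≐ empty.
Bind P := succ(empty); substituting into the remaining equation gives: W ≐ succ(empty).
Bind W := succ(empty). Substituting into the earlier bindings gives S := succ(q(one,succ(empty))), V := succ(q(one,succ(empty))).
MGU = { S ↦ succ(q(one,succ(empty))), V ↦ succ(q(one,succ(empty))), P ↦ succ(empty), W ↦ succ(empty) }, so V ↦ succ(q(one,succ(empty))).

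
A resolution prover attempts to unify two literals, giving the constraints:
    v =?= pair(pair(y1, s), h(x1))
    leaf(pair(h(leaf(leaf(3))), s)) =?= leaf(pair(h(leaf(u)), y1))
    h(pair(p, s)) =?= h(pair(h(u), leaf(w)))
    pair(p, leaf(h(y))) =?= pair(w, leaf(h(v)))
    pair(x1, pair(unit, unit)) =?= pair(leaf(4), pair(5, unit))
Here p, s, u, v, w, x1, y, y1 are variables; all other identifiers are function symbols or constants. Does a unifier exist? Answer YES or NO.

NO

Bind v := pair(pair(y1, s), h(x1)); substituting into the one remaining equation that mentions v gives: pair(p, leaf(h(y))) =?= pair(w, leaf(h(pair(pair(y1, s), h(x1))))).
Decompose leaf/1: pair(h(leaf(leaf(3))), s) =?= pair(h(leaf(u)), y1).
Decompose pair/2: h(leaf(leaf(3))) =?= h(leaf(u)),  s =?= y1.
Decompose h/1: leaf(leaf(3)) =?= leaf(u).
Decompose leaf/1: leaf(3) =?= u.
Bind u := leaf(3); substituting into the one remaining equation that mentions u gives: h(pair(p, s)) =?= h(pair(h(leaf(3)), leaf(w))).
Bind s := y1; substituting into the 2 remaining equations that mention s gives: h(pair(p, y1)) =?= h(pair(h(leaf(3)), leaf(w))),  pair(p, leaf(h(y))) =?= pair(w, leaf(h(pair(pair(y1, y1), h(x1))))). Substituting into the earlier binding gives v := pair(pair(y1, y1), h(x1)).
Decompose h/1: pair(p, y1) =?= pair(h(leaf(3)), leaf(w)).
Decompose pair/2: p =?= h(leaf(3)),  y1 =?= leaf(w).
Bind p := h(leaf(3)); substituting into the one remaining equation that mentions p gives: pair(h(leaf(3)), leaf(h(y))) =?= pair(w, leaf(h(pair(pair(y1, y1), h(x1))))).
Bind y1 := leaf(w); substituting into the one remaining equation that mentions y1 gives: pair(h(leaf(3)), leaf(h(y))) =?= pair(w, leaf(h(pair(pair(leaf(w), leaf(w)), h(x1))))). Substituting into the earlier bindings gives v := pair(pair(leaf(w), leaf(w)), h(x1)), s := leaf(w).
Decompose pair/2: h(leaf(3)) =?= w,  leaf(h(y)) =?= leaf(h(pair(pair(leaf(w), leaf(w)), h(x1)))).
Bind w := h(leaf(3)); substituting into the one remaining equation that mentions w gives: leaf(h(y)) =?= leaf(h(pair(pair(leaf(h(leaf(3))), leaf(h(leaf(3)))), h(x1)))). Substituting into the earlier bindings gives v := pair(pair(leaf(h(leaf(3))), leaf(h(leaf(3)))), h(x1)), s := leaf(h(leaf(3))), y1 := leaf(h(leaf(3))).
Decompose leaf/1: h(y) =?= h(pair(pair(leaf(h(leaf(3))), leaf(h(leaf(3)))), h(x1))).
Decompose h/1: y =?= pair(pair(leaf(h(leaf(3))), leaf(h(leaf(3)))), h(x1)).
Bind y := pair(pair(leaf(h(leaf(3))), leaf(h(leaf(3)))), h(x1)); no other remaining equation mentions y.
Decompose pair/2: x1 =?= leaf(4),  pair(unit, unit) =?= pair(5, unit).
Bind x1 := leaf(4); no other remaining equation mentions x1. Substituting into the earlier bindings gives v := pair(pair(leaf(h(leaf(3))), leaf(h(leaf(3)))), h(leaf(4))), y := pair(pair(leaf(h(leaf(3))), leaf(h(leaf(3)))), h(leaf(4))).
Decompose pair/2: unit =?= 5,  unit =?= unit.
Clash: constants unit and 5 differ; no unifier exists.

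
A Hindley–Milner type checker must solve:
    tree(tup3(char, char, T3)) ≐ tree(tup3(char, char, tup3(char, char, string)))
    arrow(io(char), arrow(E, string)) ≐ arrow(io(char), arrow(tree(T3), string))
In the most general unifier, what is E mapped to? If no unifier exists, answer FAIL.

Decompose tree/1: tup3(char, char, T3) ≐ tup3(char, char, tup3(char, char, string)).
Decompose tup3/3: char ≐ char,  char ≐ char,  T3 ≐ tup3(char, char, string).
Delete trivial equation char ≐ char.
Delete trivial equation char ≐ char.
Bind T3 := tup3(char, char, string); substituting into the remaining equation gives: arrow(io(char), arrow(E, string)) ≐ arrow(io(char), arrow(tree(tup3(char, char, string)), string)).
Decompose arrow/2: io(char) ≐ io(char),  arrow(E, string) ≐ arrow(tree(tup3(char, char, string)), string).
Delete trivial equation io(char) ≐ io(char).
Decompose arrow/2: E ≐ tree(tup3(char, char, string)),  string ≐ string.
Bind E := tree(tup3(char, char, string)); no other remaining equation mentions E.
Delete trivial equation string ≐ string.
MGU = { T3 ↦ tup3(char, char, string), E ↦ tree(tup3(char, char, string)) }, so E ↦ tree(tup3(char, char, string)).

tree(tup3(char, char, string))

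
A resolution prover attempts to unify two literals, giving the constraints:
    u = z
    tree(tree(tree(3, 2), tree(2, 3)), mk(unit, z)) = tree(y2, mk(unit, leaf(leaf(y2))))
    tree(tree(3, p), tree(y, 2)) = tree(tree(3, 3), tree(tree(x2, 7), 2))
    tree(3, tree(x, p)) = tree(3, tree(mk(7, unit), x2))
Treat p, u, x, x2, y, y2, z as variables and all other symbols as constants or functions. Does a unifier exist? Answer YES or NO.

YES

Bind u := z; no other remaining equation mentions u.
Decompose tree/2: tree(tree(3, 2), tree(2, 3)) = y2,  mk(unit, z) = mk(unit, leaf(leaf(y2))).
Bind y2 := tree(tree(3, 2), tree(2, 3)); substituting into the one remaining equation that mentions y2 gives: mk(unit, z) = mk(unit, leaf(leaf(tree(tree(3, 2), tree(2, 3))))).
Decompose mk/2: unit = unit,  z = leaf(leaf(tree(tree(3, 2), tree(2, 3)))).
Delete trivial equation unit = unit.
Bind z := leaf(leaf(tree(tree(3, 2), tree(2, 3)))); no other remaining equation mentions z. Substituting into the earlier binding gives u := leaf(leaf(tree(tree(3, 2), tree(2, 3)))).
Decompose tree/2: tree(3, p) = tree(3, 3),  tree(y, 2) = tree(tree(x2, 7), 2).
Decompose tree/2: 3 = 3,  p = 3.
Delete trivial equation 3 = 3.
Bind p := 3; substituting into the one remaining equation that mentions p gives: tree(3, tree(x, 3)) = tree(3, tree(mk(7, unit), x2)).
Decompose tree/2: y = tree(x2, 7),  2 = 2.
Bind y := tree(x2, 7); no other remaining equation mentions y.
Delete trivial equation 2 = 2.
Decompose tree/2: 3 = 3,  tree(x, 3) = tree(mk(7, unit), x2).
Delete trivial equation 3 = 3.
Decompose tree/2: x = mk(7, unit),  3 = x2.
Bind x := mk(7, unit); no other remaining equation mentions x.
Bind x2 := 3. Substituting into the earlier binding gives y := tree(3, 7).
No equations remain and no clash or occurs-check failure arose, so a unifier exists.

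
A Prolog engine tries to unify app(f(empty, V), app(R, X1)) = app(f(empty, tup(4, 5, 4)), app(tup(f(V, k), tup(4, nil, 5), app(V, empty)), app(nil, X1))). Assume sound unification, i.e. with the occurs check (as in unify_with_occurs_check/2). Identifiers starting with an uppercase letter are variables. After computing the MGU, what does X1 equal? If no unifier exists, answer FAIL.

Decompose app/2: f(empty, V) = f(empty, tup(4, 5, 4)),  app(R, X1) = app(tup(f(V, k), tup(4, nil, 5), app(V, empty)), app(nil, X1)).
Decompose f/2: empty = empty,  V = tup(4, 5, 4).
Delete trivial equation empty = empty.
Bind V := tup(4, 5, 4); substituting into the remaining equation gives: app(R, X1) = app(tup(f(tup(4, 5, 4), k), tup(4, nil, 5), app(tup(4, 5, 4), empty)), app(nil, X1)).
Decompose app/2: R = tup(f(tup(4, 5, 4), k), tup(4, nil, 5), app(tup(4, 5, 4), empty)),  X1 = app(nil, X1).
Bind R := tup(f(tup(4, 5, 4), k), tup(4, nil, 5), app(tup(4, 5, 4), empty)); no other remaining equation mentions R.
Occurs check fails: X1 occurs in app(nil, X1); the equation X1 = app(nil, X1) has no finite solution.

FAIL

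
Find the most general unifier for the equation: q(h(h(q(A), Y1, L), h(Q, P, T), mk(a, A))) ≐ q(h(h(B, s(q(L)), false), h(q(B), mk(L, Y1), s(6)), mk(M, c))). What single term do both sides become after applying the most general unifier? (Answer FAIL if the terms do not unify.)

Decompose q/1: h(h(q(A), Y1, L), h(Q, P, T), mk(a, A)) ≐ h(h(B, s(q(L)), false), h(q(B), mk(L, Y1), s(6)), mk(M, c)).
Decompose h/3: h(q(A), Y1, L) ≐ h(B, s(q(L)), false),  h(Q, P, T) ≐ h(q(B), mk(L, Y1), s(6)),  mk(a, A) ≐ mk(M, c).
Decompose h/3: q(A) ≐ B,  Y1 ≐ s(q(L)),  L ≐ false.
Bind B := q(A); substituting into the one remaining equation that mentions B gives: h(Q, P, T) ≐ h(q(q(A)), mk(L, Y1), s(6)).
Bind Y1 := s(q(L)); substituting into the one remaining equation that mentions Y1 gives: h(Q, P, T) ≐ h(q(q(A)), mk(L, s(q(L))), s(6)).
Bind L := false; substituting into the one remaining equation that mentions L gives: h(Q, P, T) ≐ h(q(q(A)), mk(false, s(q(false))), s(6)). Substituting into the earlier binding gives Y1 := s(q(false)).
Decompose h/3: Q ≐ q(q(A)),  P ≐ mk(false, s(q(false))),  T ≐ s(6).
Bind Q := q(q(A)); no other remaining equation mentions Q.
Bind P := mk(false, s(q(false))); no other remaining equation mentions P.
Bind T := s(6); no other remaining equation mentions T.
Decompose mk/2: a ≐ M,  A ≐ c.
Bind M := a; no other remaining equation mentions M.
Bind A := c. Substituting into the earlier bindings gives B := q(c), Q := q(q(c)).
Applying the MGU to either side gives q(h(h(q(c), s(q(false)), false), h(q(q(c)), mk(false, s(q(false))), s(6)), mk(a, c))).

q(h(h(q(c), s(q(false)), false), h(q(q(c)), mk(false, s(q(false))), s(6)), mk(a, c)))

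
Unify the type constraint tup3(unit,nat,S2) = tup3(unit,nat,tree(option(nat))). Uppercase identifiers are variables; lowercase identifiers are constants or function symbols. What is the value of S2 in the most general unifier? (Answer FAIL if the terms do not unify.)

Decompose tup3/3: unit = unit,  nat = nat,  S2 = tree(option(nat)).
Delete trivial equation unit = unit.
Delete trivial equation nat = nat.
Bind S2 := tree(option(nat)).
MGU = { S2 -> tree(option(nat)) }, so S2 -> tree(option(nat)).

tree(option(nat))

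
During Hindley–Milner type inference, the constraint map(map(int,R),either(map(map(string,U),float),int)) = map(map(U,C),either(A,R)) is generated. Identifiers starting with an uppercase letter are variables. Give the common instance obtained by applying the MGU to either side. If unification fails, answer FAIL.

map(map(int,int),either(map(map(string,int),float),int))

Decompose map/2: map(int,R) = map(U,C),  either(map(map(string,U),float),int) = either(A,R).
Decompose map/2: int = U,  R = C.
Bind U := int; substituting into the one remaining equation that mentions U gives: either(map(map(string,int),float),int) = either(A,R).
Bind R := C; substituting into the remaining equation gives: either(map(map(string,int),float),int) = either(A,C).
Decompose either/2: map(map(string,int),float) = A,  int = C.
Bind A := map(map(string,int),float); no other remaining equation mentions A.
Bind C := int. Substituting into the earlier binding gives R := int.
Applying the MGU to either side gives map(map(int,int),either(map(map(string,int),float),int)).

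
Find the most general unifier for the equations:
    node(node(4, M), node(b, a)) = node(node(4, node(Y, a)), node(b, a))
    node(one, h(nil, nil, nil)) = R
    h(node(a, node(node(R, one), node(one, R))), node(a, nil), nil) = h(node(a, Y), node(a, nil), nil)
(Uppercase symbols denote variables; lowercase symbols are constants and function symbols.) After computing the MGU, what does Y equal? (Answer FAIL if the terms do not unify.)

Decompose node/2: node(4, M) = node(4, node(Y, a)),  node(b, a) = node(b, a).
Decompose node/2: 4 = 4,  M = node(Y, a).
Delete trivial equation 4 = 4.
Bind M := node(Y, a); no other remaining equation mentions M.
Delete trivial equation node(b, a) = node(b, a).
Bind R := node(one, h(nil, nil, nil)); substituting into the remaining equation gives: h(node(a, node(node(node(one, h(nil, nil, nil)), one), node(one, node(one, h(nil, nil, nil))))), node(a, nil), nil) = h(node(a, Y), node(a, nil), nil).
Decompose h/3: node(a, node(node(node(one, h(nil, nil, nil)), one), node(one, node(one, h(nil, nil, nil))))) = node(a, Y),  node(a, nil) = node(a, nil),  nil = nil.
Decompose node/2: a = a,  node(node(node(one, h(nil, nil, nil)), one), node(one, node(one, h(nil, nil, nil)))) = Y.
Delete trivial equation a = a.
Bind Y := node(node(node(one, h(nil, nil, nil)), one), node(one, node(one, h(nil, nil, nil)))); no other remaining equation mentions Y. Substituting into the earlier binding gives M := node(node(node(node(one, h(nil, nil, nil)), one), node(one, node(one, h(nil, nil, nil)))), a).
Delete trivial equation node(a, nil) = node(a, nil).
Delete trivial equation nil = nil.
MGU = { M -> node(node(node(node(one, h(nil, nil, nil)), one), node(one, node(one, h(nil, nil, nil)))), a), R -> node(one, h(nil, nil, nil)), Y -> node(node(node(one, h(nil, nil, nil)), one), node(one, node(one, h(nil, nil, nil)))) }, so Y -> node(node(node(one, h(nil, nil, nil)), one), node(one, node(one, h(nil, nil, nil)))).

node(node(node(one, h(nil, nil, nil)), one), node(one, node(one, h(nil, nil, nil))))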